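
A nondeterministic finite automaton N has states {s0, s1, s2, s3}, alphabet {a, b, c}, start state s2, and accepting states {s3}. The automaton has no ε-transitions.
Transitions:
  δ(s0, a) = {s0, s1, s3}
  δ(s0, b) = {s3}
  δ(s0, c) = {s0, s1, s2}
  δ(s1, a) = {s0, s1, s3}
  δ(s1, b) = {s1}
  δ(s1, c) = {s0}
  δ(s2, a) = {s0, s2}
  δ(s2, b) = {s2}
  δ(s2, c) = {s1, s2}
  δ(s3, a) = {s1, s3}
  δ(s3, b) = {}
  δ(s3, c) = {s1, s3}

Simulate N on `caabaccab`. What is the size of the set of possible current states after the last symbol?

Start: {s2}
read c: {s1, s2}
read a: {s0, s1, s2, s3}
read a: {s0, s1, s2, s3}
read b: {s1, s2, s3}
read a: {s0, s1, s2, s3}
read c: {s0, s1, s2, s3}
read c: {s0, s1, s2, s3}
read a: {s0, s1, s2, s3}
read b: {s1, s2, s3}
Final reachable set {s1, s2, s3} has 3 states.

3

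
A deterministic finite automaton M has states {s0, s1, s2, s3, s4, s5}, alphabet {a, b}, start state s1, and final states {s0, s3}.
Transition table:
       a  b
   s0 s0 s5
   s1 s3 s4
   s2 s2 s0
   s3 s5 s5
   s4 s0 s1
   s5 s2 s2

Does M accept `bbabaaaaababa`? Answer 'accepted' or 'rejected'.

rejected

s1 --b--> s4
s4 --b--> s1
s1 --a--> s3
s3 --b--> s5
s5 --a--> s2
s2 --a--> s2
s2 --a--> s2
s2 --a--> s2
s2 --a--> s2
s2 --b--> s0
s0 --a--> s0
s0 --b--> s5
s5 --a--> s2
End in state s2, which is not an accepting state.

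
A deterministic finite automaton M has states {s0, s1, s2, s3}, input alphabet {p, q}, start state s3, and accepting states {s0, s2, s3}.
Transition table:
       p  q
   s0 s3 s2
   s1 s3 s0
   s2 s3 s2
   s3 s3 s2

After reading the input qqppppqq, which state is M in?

s2

s3 --q--> s2
s2 --q--> s2
s2 --p--> s3
s3 --p--> s3
s3 --p--> s3
s3 --p--> s3
s3 --q--> s2
s2 --q--> s2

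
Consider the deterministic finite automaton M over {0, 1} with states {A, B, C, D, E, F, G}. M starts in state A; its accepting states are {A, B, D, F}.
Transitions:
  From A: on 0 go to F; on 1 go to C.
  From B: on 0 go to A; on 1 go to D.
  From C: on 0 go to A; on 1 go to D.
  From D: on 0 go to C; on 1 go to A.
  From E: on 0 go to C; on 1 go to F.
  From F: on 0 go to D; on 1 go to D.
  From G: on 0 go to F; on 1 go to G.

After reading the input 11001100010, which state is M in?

A --1--> C
C --1--> D
D --0--> C
C --0--> A
A --1--> C
C --1--> D
D --0--> C
C --0--> A
A --0--> F
F --1--> D
D --0--> C

C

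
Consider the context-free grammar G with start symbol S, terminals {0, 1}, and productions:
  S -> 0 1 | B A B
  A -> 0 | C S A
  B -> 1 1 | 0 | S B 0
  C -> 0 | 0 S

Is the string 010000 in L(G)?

S ⇒ BAB ⇒ SB0AB ⇒ 01B0AB ⇒ 0100AB ⇒ 01000B ⇒ 010000

yes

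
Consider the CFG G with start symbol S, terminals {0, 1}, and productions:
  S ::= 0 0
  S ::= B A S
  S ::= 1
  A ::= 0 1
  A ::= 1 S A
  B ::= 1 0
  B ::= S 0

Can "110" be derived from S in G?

no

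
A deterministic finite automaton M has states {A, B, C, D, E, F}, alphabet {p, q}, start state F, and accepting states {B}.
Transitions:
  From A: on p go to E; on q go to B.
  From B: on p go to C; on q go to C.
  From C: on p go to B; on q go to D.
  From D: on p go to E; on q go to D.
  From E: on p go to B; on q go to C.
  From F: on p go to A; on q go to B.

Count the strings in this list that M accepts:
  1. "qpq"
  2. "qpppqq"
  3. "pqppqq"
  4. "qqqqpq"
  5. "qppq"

"qpq": rejected
"qpppqq": rejected
"pqppqq": rejected
"qqqqpq": rejected
"qppq": rejected

0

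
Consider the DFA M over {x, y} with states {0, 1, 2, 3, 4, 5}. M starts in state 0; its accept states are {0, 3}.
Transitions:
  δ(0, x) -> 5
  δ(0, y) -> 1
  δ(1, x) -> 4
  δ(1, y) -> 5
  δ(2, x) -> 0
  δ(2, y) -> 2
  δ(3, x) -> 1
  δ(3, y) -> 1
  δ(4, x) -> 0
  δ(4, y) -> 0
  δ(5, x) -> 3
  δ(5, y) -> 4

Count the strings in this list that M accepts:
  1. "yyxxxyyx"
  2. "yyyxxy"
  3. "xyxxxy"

0

"yyxxxyyx": rejected
"yyyxxy": rejected
"xyxxxy": rejected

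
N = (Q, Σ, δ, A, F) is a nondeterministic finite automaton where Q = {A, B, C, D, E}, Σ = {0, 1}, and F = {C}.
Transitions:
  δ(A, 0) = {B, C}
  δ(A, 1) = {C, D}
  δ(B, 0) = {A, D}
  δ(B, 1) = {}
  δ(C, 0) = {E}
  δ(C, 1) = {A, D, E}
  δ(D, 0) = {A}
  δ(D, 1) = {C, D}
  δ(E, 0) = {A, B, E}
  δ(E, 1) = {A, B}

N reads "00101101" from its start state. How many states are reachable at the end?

5

Start: {A}
read 0: {B, C}
read 0: {A, D, E}
read 1: {A, B, C, D}
read 0: {A, B, C, D, E}
read 1: {A, B, C, D, E}
read 1: {A, B, C, D, E}
read 0: {A, B, C, D, E}
read 1: {A, B, C, D, E}
Final reachable set {A, B, C, D, E} has 5 states.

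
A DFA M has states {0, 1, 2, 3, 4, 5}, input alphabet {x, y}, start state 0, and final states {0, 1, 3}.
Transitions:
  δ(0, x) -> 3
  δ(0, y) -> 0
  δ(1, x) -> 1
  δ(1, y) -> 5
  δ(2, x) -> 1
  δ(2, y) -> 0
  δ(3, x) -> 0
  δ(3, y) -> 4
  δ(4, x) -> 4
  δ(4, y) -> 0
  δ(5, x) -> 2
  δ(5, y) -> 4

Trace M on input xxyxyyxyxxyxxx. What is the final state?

3

0 --x--> 3
3 --x--> 0
0 --y--> 0
0 --x--> 3
3 --y--> 4
4 --y--> 0
0 --x--> 3
3 --y--> 4
4 --x--> 4
4 --x--> 4
4 --y--> 0
0 --x--> 3
3 --x--> 0
0 --x--> 3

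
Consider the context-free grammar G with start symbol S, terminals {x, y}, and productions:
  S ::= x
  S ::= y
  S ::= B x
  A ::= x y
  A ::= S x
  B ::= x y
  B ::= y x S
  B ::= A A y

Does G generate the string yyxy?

no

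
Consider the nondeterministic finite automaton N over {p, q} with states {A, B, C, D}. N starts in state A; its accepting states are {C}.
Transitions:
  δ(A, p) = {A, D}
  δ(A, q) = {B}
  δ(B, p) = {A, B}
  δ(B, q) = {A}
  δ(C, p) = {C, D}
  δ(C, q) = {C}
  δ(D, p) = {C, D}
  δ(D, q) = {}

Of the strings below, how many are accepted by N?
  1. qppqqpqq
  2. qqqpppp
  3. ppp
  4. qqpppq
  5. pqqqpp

3

qppqqpqq: rejected
qqqpppp: accepted
ppp: accepted
qqpppq: accepted
pqqqpp: rejected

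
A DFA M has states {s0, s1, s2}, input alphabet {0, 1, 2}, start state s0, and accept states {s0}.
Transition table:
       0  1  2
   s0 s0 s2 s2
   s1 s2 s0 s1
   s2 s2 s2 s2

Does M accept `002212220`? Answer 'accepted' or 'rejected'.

rejected

s0 --0--> s0
s0 --0--> s0
s0 --2--> s2
s2 --2--> s2
s2 --1--> s2
s2 --2--> s2
s2 --2--> s2
s2 --2--> s2
s2 --0--> s2
End in state s2, which is not an accepting state.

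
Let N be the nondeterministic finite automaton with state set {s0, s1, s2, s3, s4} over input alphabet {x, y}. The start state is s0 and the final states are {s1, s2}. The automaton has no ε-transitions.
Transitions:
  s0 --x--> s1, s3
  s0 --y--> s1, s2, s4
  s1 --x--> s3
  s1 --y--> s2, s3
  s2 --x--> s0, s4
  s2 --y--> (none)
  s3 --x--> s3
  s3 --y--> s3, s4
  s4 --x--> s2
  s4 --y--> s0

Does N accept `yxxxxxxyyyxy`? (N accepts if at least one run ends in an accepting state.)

Start: {s0}
read y: {s1, s2, s4}
read x: {s0, s2, s3, s4}
read x: {s0, s1, s2, s3, s4}
read x: {s0, s1, s2, s3, s4}
read x: {s0, s1, s2, s3, s4}
read x: {s0, s1, s2, s3, s4}
read x: {s0, s1, s2, s3, s4}
read y: {s0, s1, s2, s3, s4}
read y: {s0, s1, s2, s3, s4}
read y: {s0, s1, s2, s3, s4}
read x: {s0, s1, s2, s3, s4}
read y: {s0, s1, s2, s3, s4}
Reachable ∩ accepting = {s1, s2} — nonempty.

accepted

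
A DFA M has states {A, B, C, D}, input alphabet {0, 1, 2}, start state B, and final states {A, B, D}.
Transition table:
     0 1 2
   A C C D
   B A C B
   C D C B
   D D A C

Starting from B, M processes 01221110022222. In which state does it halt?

B --0--> A
A --1--> C
C --2--> B
B --2--> B
B --1--> C
C --1--> C
C --1--> C
C --0--> D
D --0--> D
D --2--> C
C --2--> B
B --2--> B
B --2--> B
B --2--> B

B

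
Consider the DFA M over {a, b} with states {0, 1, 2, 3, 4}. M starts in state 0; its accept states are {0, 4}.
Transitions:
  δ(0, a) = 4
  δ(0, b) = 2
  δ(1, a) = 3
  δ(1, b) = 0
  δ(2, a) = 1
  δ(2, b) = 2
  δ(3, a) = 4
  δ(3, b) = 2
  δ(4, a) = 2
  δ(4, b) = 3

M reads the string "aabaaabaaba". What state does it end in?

1

0 --a--> 4
4 --a--> 2
2 --b--> 2
2 --a--> 1
1 --a--> 3
3 --a--> 4
4 --b--> 3
3 --a--> 4
4 --a--> 2
2 --b--> 2
2 --a--> 1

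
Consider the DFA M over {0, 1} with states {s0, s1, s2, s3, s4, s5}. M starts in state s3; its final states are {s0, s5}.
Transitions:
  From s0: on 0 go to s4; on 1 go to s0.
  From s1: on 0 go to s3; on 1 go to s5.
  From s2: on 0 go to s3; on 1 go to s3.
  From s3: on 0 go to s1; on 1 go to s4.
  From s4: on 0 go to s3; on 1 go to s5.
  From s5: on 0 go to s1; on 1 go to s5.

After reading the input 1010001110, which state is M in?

s3 --1--> s4
s4 --0--> s3
s3 --1--> s4
s4 --0--> s3
s3 --0--> s1
s1 --0--> s3
s3 --1--> s4
s4 --1--> s5
s5 --1--> s5
s5 --0--> s1

s1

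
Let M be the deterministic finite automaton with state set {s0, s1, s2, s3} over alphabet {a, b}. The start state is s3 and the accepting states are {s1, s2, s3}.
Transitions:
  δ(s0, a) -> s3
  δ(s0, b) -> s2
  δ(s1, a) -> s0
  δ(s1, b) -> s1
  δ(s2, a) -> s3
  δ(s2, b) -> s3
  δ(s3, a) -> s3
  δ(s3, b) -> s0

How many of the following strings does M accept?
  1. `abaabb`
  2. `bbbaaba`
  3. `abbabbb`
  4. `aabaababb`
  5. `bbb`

5

`abaabb`: accepted
`bbbaaba`: accepted
`abbabbb`: accepted
`aabaababb`: accepted
`bbb`: accepted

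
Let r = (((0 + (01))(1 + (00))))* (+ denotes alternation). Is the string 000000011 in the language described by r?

yes

Split into 3 pieces 000 · 000 · 011; each matches ((0+(01))(1+(00))).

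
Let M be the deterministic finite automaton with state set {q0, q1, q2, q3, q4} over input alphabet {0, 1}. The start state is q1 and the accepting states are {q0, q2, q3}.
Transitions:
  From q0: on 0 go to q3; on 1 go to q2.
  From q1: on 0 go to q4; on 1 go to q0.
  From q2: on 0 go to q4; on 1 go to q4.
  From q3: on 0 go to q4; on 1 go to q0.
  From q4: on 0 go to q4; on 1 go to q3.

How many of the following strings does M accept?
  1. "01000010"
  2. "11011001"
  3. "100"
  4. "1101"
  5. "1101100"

"01000010": rejected
"11011001": accepted
"100": rejected
"1101": accepted
"1101100": rejected

2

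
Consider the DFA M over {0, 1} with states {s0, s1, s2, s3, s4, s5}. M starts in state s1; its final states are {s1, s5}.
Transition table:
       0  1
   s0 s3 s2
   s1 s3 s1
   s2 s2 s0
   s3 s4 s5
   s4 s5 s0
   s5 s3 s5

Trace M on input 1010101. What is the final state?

s5

s1 --1--> s1
s1 --0--> s3
s3 --1--> s5
s5 --0--> s3
s3 --1--> s5
s5 --0--> s3
s3 --1--> s5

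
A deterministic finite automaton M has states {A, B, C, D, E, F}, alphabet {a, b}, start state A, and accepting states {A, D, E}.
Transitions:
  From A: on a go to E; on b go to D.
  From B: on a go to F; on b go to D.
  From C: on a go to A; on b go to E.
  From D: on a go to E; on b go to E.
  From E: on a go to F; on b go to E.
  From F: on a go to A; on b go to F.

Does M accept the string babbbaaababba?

A --b--> D
D --a--> E
E --b--> E
E --b--> E
E --b--> E
E --a--> F
F --a--> A
A --a--> E
E --b--> E
E --a--> F
F --b--> F
F --b--> F
F --a--> A
End in state A, which is an accepting state.

accepted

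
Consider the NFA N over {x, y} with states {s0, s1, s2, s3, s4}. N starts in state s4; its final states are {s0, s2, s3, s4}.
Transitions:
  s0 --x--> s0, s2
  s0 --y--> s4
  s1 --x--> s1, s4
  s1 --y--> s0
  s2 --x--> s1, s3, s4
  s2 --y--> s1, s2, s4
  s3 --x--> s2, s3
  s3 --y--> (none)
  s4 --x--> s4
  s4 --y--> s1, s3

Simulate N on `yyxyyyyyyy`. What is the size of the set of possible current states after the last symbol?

Start: {s4}
read y: {s1, s3}
read y: {s0}
read x: {s0, s2}
read y: {s1, s2, s4}
read y: {s0, s1, s2, s3, s4}
read y: {s0, s1, s2, s3, s4}
read y: {s0, s1, s2, s3, s4}
read y: {s0, s1, s2, s3, s4}
read y: {s0, s1, s2, s3, s4}
read y: {s0, s1, s2, s3, s4}
Final reachable set {s0, s1, s2, s3, s4} has 5 states.

5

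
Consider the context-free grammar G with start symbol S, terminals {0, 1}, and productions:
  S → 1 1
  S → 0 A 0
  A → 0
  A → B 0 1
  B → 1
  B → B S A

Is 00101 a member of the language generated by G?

no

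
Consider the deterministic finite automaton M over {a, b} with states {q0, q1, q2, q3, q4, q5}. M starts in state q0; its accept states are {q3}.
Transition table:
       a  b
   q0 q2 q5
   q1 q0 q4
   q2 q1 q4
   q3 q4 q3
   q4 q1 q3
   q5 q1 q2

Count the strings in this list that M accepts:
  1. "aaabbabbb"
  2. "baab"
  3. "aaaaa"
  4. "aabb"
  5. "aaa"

"aaabbabbb": accepted
"baab": rejected
"aaaaa": rejected
"aabb": accepted
"aaa": rejected

2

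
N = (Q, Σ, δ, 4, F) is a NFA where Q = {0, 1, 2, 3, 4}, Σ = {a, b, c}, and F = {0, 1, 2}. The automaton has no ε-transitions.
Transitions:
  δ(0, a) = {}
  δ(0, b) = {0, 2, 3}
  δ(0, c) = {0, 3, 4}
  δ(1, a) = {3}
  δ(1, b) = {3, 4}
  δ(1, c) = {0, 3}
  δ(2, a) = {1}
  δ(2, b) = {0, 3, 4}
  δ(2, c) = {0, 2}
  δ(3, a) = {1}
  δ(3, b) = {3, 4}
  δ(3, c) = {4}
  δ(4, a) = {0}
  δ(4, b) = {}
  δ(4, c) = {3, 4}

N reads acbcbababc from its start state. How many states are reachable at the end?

Start: {4}
read a: {0}
read c: {0, 3, 4}
read b: {0, 2, 3, 4}
read c: {0, 2, 3, 4}
read b: {0, 2, 3, 4}
read a: {0, 1}
read b: {0, 2, 3, 4}
read a: {0, 1}
read b: {0, 2, 3, 4}
read c: {0, 2, 3, 4}
Final reachable set {0, 2, 3, 4} has 4 states.

4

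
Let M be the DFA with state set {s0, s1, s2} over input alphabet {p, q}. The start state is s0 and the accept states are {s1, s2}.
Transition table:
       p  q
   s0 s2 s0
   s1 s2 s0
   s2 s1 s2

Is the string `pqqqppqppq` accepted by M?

s0 --p--> s2
s2 --q--> s2
s2 --q--> s2
s2 --q--> s2
s2 --p--> s1
s1 --p--> s2
s2 --q--> s2
s2 --p--> s1
s1 --p--> s2
s2 --q--> s2
End in state s2, which is an accepting state.

accepted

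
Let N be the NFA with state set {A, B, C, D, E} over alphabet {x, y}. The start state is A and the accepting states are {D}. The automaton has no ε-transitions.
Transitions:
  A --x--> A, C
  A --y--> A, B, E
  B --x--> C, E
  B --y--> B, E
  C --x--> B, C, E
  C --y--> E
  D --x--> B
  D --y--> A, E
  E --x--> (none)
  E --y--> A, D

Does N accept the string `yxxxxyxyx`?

rejected

Start: {A}
read y: {A, B, E}
read x: {A, C, E}
read x: {A, B, C, E}
read x: {A, B, C, E}
read x: {A, B, C, E}
read y: {A, B, D, E}
read x: {A, B, C, E}
read y: {A, B, D, E}
read x: {A, B, C, E}
Reachable ∩ accepting = {} — empty.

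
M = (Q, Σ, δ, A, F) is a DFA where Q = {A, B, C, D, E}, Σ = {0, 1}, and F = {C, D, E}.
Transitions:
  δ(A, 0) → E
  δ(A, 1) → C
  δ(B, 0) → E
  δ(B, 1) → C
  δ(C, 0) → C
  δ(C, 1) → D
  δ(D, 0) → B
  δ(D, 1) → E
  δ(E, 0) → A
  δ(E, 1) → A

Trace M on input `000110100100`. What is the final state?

A --0--> E
E --0--> A
A --0--> E
E --1--> A
A --1--> C
C --0--> C
C --1--> D
D --0--> B
B --0--> E
E --1--> A
A --0--> E
E --0--> A

A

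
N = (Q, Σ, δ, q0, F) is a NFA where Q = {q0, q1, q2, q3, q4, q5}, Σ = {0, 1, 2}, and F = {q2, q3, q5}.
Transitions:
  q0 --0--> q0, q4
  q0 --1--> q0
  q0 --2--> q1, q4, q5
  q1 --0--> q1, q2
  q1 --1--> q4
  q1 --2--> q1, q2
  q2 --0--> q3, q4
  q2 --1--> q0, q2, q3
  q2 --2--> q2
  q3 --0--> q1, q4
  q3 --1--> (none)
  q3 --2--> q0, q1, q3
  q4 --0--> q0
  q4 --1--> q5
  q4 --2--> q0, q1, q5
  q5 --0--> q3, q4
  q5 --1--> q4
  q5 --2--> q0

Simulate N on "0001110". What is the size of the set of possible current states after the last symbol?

Start: {q0}
read 0: {q0, q4}
read 0: {q0, q4}
read 0: {q0, q4}
read 1: {q0, q5}
read 1: {q0, q4}
read 1: {q0, q5}
read 0: {q0, q3, q4}
Final reachable set {q0, q3, q4} has 3 states.

3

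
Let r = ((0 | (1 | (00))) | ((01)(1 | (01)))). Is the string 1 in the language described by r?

The left alternative (0|(1|(00))) matches 1.

yes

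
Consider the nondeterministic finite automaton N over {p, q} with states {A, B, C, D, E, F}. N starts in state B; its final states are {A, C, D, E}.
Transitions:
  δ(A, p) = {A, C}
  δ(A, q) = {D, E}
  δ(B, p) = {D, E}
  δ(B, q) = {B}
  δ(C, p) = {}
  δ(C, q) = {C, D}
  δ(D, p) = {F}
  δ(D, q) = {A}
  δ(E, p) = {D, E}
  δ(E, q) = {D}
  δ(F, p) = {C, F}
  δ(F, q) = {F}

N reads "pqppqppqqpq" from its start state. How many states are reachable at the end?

5

Start: {B}
read p: {D, E}
read q: {A, D}
read p: {A, C, F}
read p: {A, C, F}
read q: {C, D, E, F}
read p: {C, D, E, F}
read p: {C, D, E, F}
read q: {A, C, D, F}
read q: {A, C, D, E, F}
read p: {A, C, D, E, F}
read q: {A, C, D, E, F}
Final reachable set {A, C, D, E, F} has 5 states.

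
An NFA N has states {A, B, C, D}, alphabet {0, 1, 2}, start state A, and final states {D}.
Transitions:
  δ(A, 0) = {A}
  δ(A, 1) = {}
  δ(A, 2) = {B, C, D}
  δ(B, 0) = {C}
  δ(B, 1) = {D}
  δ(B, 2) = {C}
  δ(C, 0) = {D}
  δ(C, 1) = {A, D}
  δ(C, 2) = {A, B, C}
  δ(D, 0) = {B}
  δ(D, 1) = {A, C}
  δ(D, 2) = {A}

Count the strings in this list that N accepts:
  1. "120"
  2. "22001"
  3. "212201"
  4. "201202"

"120": rejected
"22001": accepted
"212201": accepted
"201202": accepted

3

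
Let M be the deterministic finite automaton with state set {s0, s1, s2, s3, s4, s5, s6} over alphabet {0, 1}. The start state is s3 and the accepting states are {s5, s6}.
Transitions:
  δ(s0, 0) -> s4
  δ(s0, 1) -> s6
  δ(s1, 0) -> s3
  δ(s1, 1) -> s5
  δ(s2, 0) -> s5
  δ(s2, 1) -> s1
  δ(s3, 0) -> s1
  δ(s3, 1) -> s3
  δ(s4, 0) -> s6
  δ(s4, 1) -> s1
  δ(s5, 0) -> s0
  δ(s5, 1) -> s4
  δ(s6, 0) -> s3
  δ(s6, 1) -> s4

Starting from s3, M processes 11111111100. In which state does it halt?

s3 --1--> s3
s3 --1--> s3
s3 --1--> s3
s3 --1--> s3
s3 --1--> s3
s3 --1--> s3
s3 --1--> s3
s3 --1--> s3
s3 --1--> s3
s3 --0--> s1
s1 --0--> s3

s3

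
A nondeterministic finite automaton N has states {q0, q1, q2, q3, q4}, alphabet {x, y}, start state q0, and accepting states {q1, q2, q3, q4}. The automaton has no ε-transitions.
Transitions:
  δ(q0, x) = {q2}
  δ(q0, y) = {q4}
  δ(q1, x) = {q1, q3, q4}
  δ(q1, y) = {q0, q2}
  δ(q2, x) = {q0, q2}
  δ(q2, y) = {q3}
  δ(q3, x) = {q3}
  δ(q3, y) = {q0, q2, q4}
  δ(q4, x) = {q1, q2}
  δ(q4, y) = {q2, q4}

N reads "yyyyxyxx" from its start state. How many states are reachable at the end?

Start: {q0}
read y: {q4}
read y: {q2, q4}
read y: {q2, q3, q4}
read y: {q0, q2, q3, q4}
read x: {q0, q1, q2, q3}
read y: {q0, q2, q3, q4}
read x: {q0, q1, q2, q3}
read x: {q0, q1, q2, q3, q4}
Final reachable set {q0, q1, q2, q3, q4} has 5 states.

5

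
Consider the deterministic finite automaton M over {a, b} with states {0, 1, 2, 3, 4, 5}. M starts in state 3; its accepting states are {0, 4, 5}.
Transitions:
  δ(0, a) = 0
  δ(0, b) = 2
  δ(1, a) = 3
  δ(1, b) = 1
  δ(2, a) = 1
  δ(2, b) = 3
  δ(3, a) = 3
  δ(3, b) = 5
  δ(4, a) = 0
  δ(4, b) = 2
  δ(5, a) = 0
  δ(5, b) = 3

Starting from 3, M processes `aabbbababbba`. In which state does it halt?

3 --a--> 3
3 --a--> 3
3 --b--> 5
5 --b--> 3
3 --b--> 5
5 --a--> 0
0 --b--> 2
2 --a--> 1
1 --b--> 1
1 --b--> 1
1 --b--> 1
1 --a--> 3

3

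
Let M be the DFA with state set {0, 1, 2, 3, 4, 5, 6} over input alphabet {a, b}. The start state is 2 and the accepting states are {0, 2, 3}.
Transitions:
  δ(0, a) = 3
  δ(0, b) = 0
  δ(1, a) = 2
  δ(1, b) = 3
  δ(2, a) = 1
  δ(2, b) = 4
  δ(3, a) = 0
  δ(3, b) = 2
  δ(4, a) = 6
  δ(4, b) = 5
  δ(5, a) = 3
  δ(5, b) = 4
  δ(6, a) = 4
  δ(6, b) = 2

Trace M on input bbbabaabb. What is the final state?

5

2 --b--> 4
4 --b--> 5
5 --b--> 4
4 --a--> 6
6 --b--> 2
2 --a--> 1
1 --a--> 2
2 --b--> 4
4 --b--> 5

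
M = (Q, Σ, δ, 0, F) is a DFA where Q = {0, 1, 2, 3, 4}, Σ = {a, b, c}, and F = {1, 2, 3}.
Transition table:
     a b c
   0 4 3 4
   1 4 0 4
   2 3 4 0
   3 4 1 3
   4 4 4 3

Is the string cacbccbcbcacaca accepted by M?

0 --c--> 4
4 --a--> 4
4 --c--> 3
3 --b--> 1
1 --c--> 4
4 --c--> 3
3 --b--> 1
1 --c--> 4
4 --b--> 4
4 --c--> 3
3 --a--> 4
4 --c--> 3
3 --a--> 4
4 --c--> 3
3 --a--> 4
End in state 4, which is not an accepting state.

rejected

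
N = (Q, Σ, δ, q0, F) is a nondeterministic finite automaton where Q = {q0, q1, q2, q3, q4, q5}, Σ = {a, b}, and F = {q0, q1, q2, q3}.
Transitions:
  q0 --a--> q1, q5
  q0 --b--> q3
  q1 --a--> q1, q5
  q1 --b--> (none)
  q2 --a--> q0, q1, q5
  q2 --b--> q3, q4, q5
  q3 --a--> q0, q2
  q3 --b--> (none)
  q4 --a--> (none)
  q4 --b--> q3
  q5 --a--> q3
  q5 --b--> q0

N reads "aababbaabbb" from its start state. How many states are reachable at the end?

0

Start: {q0}
read a: {q1, q5}
read a: {q1, q3, q5}
read b: {q0}
read a: {q1, q5}
read b: {q0}
read b: {q3}
read a: {q0, q2}
read a: {q0, q1, q5}
read b: {q0, q3}
read b: {q3}
read b: {}
Final reachable set {} has 0 states.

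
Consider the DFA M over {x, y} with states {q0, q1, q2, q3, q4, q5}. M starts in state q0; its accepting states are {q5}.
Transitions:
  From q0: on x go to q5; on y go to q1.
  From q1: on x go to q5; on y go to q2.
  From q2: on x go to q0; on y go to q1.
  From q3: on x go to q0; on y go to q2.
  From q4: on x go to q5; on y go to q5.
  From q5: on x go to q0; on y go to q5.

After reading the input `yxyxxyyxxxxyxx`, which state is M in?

q5

q0 --y--> q1
q1 --x--> q5
q5 --y--> q5
q5 --x--> q0
q0 --x--> q5
q5 --y--> q5
q5 --y--> q5
q5 --x--> q0
q0 --x--> q5
q5 --x--> q0
q0 --x--> q5
q5 --y--> q5
q5 --x--> q0
q0 --x--> q5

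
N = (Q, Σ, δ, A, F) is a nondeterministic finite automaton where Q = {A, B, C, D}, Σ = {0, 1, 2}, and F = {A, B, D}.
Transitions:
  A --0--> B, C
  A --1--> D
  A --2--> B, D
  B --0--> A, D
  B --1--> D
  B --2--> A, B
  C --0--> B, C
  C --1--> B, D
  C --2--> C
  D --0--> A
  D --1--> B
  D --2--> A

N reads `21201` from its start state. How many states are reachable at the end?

2

Start: {A}
read 2: {B, D}
read 1: {B, D}
read 2: {A, B}
read 0: {A, B, C, D}
read 1: {B, D}
Final reachable set {B, D} has 2 states.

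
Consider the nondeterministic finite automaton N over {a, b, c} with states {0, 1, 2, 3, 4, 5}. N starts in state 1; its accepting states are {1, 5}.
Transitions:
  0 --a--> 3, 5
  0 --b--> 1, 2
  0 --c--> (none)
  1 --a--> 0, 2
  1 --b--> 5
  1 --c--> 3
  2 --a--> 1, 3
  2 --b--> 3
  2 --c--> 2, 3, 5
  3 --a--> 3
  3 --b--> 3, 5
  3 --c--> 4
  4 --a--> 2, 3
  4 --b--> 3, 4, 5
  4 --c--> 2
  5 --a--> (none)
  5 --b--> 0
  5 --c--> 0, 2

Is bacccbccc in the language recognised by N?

Start: {1}
read b: {5}
read a: {}
The reachable set is empty and stays empty for the remaining 7 symbols.
Reachable ∩ accepting = {} — empty.

rejected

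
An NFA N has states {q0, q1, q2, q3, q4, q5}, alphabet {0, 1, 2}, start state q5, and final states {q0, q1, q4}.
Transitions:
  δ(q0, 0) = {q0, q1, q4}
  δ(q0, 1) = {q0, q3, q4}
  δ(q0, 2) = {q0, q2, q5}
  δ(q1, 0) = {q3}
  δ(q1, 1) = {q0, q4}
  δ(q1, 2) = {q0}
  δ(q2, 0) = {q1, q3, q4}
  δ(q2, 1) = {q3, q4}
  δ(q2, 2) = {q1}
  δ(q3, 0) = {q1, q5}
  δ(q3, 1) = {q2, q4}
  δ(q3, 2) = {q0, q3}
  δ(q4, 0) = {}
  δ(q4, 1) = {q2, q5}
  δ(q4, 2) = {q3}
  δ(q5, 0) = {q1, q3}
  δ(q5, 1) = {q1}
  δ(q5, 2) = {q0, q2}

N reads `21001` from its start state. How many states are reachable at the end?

5

Start: {q5}
read 2: {q0, q2}
read 1: {q0, q3, q4}
read 0: {q0, q1, q4, q5}
read 0: {q0, q1, q3, q4}
read 1: {q0, q2, q3, q4, q5}
Final reachable set {q0, q2, q3, q4, q5} has 5 states.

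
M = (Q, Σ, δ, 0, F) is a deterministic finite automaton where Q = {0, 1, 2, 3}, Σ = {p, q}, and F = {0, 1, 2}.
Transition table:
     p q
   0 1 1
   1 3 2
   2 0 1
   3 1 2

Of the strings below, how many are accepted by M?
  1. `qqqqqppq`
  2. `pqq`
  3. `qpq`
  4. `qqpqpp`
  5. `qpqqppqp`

5

`qqqqqppq`: accepted
`pqq`: accepted
`qpq`: accepted
`qqpqpp`: accepted
`qpqqppqp`: accepted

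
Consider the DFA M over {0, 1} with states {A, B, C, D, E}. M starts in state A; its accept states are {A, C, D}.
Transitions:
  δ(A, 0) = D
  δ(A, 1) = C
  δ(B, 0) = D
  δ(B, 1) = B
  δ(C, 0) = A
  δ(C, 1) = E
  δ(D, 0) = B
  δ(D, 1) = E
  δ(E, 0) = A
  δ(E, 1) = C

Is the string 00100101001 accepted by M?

A --0--> D
D --0--> B
B --1--> B
B --0--> D
D --0--> B
B --1--> B
B --0--> D
D --1--> E
E --0--> A
A --0--> D
D --1--> E
End in state E, which is not an accepting state.

rejected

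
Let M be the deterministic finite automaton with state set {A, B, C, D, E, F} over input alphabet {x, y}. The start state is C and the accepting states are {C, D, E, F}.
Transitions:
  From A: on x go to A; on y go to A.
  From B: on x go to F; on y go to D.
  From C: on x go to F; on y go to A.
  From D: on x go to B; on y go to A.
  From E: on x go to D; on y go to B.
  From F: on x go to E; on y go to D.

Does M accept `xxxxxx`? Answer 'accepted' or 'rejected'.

C --x--> F
F --x--> E
E --x--> D
D --x--> B
B --x--> F
F --x--> E
End in state E, which is an accepting state.

accepted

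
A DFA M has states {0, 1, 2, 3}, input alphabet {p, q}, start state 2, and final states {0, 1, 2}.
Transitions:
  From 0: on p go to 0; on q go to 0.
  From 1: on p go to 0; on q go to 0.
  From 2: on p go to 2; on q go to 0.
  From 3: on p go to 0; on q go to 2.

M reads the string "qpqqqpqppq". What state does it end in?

2 --q--> 0
0 --p--> 0
0 --q--> 0
0 --q--> 0
0 --q--> 0
0 --p--> 0
0 --q--> 0
0 --p--> 0
0 --p--> 0
0 --q--> 0

0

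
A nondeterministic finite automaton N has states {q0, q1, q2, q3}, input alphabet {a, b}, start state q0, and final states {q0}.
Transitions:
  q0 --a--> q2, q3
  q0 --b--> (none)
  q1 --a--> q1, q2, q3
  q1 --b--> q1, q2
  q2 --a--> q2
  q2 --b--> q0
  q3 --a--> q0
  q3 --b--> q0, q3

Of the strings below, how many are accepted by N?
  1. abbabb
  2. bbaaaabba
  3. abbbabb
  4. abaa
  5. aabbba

abbabb: accepted
bbaaaabba: rejected
abbbabb: accepted
abaa: accepted
aabbba: rejected

3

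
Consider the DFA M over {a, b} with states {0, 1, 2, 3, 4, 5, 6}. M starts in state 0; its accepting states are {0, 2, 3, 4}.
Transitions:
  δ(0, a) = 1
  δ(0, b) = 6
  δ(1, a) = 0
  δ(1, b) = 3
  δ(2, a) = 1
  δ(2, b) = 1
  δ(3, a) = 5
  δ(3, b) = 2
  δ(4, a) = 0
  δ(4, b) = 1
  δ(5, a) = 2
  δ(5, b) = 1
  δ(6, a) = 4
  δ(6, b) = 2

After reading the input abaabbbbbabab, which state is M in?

0 --a--> 1
1 --b--> 3
3 --a--> 5
5 --a--> 2
2 --b--> 1
1 --b--> 3
3 --b--> 2
2 --b--> 1
1 --b--> 3
3 --a--> 5
5 --b--> 1
1 --a--> 0
0 --b--> 6

6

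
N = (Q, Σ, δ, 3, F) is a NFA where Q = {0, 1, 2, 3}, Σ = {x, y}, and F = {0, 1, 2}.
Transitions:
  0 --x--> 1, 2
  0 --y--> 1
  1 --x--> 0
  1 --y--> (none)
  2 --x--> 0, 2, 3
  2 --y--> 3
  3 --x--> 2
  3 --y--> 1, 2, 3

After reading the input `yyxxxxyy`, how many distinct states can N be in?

Start: {3}
read y: {1, 2, 3}
read y: {1, 2, 3}
read x: {0, 2, 3}
read x: {0, 1, 2, 3}
read x: {0, 1, 2, 3}
read x: {0, 1, 2, 3}
read y: {1, 2, 3}
read y: {1, 2, 3}
Final reachable set {1, 2, 3} has 3 states.

3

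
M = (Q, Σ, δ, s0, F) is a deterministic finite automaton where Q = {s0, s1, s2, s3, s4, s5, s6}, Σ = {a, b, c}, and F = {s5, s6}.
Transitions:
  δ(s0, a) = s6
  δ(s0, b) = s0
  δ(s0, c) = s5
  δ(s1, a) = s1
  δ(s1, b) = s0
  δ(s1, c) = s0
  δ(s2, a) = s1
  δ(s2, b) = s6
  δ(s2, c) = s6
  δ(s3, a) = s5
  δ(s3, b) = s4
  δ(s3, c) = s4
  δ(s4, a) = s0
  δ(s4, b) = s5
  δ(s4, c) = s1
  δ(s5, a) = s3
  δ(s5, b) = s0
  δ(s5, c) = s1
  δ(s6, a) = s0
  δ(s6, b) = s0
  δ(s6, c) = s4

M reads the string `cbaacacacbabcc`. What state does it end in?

s0 --c--> s5
s5 --b--> s0
s0 --a--> s6
s6 --a--> s0
s0 --c--> s5
s5 --a--> s3
s3 --c--> s4
s4 --a--> s0
s0 --c--> s5
s5 --b--> s0
s0 --a--> s6
s6 --b--> s0
s0 --c--> s5
s5 --c--> s1

s1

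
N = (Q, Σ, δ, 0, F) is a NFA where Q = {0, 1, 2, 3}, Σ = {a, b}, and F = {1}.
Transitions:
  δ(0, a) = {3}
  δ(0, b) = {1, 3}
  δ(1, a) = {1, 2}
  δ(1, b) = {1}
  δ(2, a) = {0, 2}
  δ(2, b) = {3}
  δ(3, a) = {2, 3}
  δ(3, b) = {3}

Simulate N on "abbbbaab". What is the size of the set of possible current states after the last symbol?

Start: {0}
read a: {3}
read b: {3}
read b: {3}
read b: {3}
read b: {3}
read a: {2, 3}
read a: {0, 2, 3}
read b: {1, 3}
Final reachable set {1, 3} has 2 states.

2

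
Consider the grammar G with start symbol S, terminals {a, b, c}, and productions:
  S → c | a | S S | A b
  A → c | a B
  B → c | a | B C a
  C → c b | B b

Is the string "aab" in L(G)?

yes

S ⇒ Ab ⇒ aBb ⇒ aab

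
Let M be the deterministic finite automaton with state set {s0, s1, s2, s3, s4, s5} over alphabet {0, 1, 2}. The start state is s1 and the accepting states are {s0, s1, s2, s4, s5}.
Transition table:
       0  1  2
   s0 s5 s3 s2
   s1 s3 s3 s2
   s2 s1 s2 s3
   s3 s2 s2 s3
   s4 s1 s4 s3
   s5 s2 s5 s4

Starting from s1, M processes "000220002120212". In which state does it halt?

s1 --0--> s3
s3 --0--> s2
s2 --0--> s1
s1 --2--> s2
s2 --2--> s3
s3 --0--> s2
s2 --0--> s1
s1 --0--> s3
s3 --2--> s3
s3 --1--> s2
s2 --2--> s3
s3 --0--> s2
s2 --2--> s3
s3 --1--> s2
s2 --2--> s3

s3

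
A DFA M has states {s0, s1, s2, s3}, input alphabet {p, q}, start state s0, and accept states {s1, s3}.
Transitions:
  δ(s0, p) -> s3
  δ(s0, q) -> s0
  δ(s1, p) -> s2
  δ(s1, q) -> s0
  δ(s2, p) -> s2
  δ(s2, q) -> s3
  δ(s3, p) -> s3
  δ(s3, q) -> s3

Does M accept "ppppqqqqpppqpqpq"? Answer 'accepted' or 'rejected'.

s0 --p--> s3
s3 --p--> s3
s3 --p--> s3
s3 --p--> s3
s3 --q--> s3
s3 --q--> s3
s3 --q--> s3
s3 --q--> s3
s3 --p--> s3
s3 --p--> s3
s3 --p--> s3
s3 --q--> s3
s3 --p--> s3
s3 --q--> s3
s3 --p--> s3
s3 --q--> s3
End in state s3, which is an accepting state.

accepted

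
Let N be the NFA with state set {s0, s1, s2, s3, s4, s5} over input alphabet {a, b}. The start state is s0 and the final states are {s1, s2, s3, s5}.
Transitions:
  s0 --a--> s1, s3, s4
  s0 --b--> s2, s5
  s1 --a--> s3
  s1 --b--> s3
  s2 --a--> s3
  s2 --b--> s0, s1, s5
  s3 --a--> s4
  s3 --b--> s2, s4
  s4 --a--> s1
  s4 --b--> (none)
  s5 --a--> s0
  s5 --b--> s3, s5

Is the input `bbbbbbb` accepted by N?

Start: {s0}
read b: {s2, s5}
read b: {s0, s1, s3, s5}
read b: {s2, s3, s4, s5}
read b: {s0, s1, s2, s3, s4, s5}
read b: {s0, s1, s2, s3, s4, s5}
read b: {s0, s1, s2, s3, s4, s5}
read b: {s0, s1, s2, s3, s4, s5}
Reachable ∩ accepting = {s1, s2, s3, s5} — nonempty.

accepted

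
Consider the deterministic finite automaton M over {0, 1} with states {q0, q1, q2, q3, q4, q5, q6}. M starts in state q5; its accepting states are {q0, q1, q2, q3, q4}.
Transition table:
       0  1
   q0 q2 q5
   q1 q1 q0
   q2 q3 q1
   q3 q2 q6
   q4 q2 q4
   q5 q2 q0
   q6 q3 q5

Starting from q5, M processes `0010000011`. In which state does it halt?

q5

q5 --0--> q2
q2 --0--> q3
q3 --1--> q6
q6 --0--> q3
q3 --0--> q2
q2 --0--> q3
q3 --0--> q2
q2 --0--> q3
q3 --1--> q6
q6 --1--> q5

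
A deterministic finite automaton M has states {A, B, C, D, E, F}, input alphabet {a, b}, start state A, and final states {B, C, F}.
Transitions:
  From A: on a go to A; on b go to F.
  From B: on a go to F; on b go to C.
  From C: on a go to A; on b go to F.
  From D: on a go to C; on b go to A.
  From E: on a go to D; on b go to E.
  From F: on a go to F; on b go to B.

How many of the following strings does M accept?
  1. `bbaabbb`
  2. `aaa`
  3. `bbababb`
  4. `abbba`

`bbaabbb`: accepted
`aaa`: rejected
`bbababb`: accepted
`abbba`: rejected

2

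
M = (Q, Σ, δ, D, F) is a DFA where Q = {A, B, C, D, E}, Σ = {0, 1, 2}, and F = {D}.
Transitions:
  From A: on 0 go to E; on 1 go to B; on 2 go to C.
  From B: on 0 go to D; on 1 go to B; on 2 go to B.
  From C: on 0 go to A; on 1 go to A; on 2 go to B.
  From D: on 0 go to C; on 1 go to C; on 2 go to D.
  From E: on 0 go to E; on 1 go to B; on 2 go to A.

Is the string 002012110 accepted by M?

D --0--> C
C --0--> A
A --2--> C
C --0--> A
A --1--> B
B --2--> B
B --1--> B
B --1--> B
B --0--> D
End in state D, which is an accepting state.

accepted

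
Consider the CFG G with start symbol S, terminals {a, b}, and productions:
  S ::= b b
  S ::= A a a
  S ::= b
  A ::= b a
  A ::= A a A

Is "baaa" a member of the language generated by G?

yes

S ⇒ Aaa ⇒ baaa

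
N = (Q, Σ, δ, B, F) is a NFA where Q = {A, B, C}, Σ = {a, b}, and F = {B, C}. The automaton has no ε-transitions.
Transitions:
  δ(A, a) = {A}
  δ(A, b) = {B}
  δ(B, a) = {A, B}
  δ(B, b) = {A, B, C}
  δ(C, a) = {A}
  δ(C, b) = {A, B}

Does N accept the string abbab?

Start: {B}
read a: {A, B}
read b: {A, B, C}
read b: {A, B, C}
read a: {A, B}
read b: {A, B, C}
Reachable ∩ accepting = {B, C} — nonempty.

accepted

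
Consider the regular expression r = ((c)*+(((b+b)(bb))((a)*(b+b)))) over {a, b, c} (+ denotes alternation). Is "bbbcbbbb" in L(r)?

Neither (c)* nor (((b+b)(bb))((a)*(b+b))) matches bbbcbbbb.

no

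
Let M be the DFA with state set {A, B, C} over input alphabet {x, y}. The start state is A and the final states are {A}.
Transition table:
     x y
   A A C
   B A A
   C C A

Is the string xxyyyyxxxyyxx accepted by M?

accepted

A --x--> A
A --x--> A
A --y--> C
C --y--> A
A --y--> C
C --y--> A
A --x--> A
A --x--> A
A --x--> A
A --y--> C
C --y--> A
A --x--> A
A --x--> A
End in state A, which is an accepting state.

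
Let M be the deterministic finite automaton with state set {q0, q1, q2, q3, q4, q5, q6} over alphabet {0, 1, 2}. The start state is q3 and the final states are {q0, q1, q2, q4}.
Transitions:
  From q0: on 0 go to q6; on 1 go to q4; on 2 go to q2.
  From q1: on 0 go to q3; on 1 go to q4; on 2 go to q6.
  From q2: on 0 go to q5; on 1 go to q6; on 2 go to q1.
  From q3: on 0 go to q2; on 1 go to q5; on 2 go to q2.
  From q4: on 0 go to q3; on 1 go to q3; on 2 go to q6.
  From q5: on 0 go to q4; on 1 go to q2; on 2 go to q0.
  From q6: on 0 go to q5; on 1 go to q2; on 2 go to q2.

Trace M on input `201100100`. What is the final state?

q3 --2--> q2
q2 --0--> q5
q5 --1--> q2
q2 --1--> q6
q6 --0--> q5
q5 --0--> q4
q4 --1--> q3
q3 --0--> q2
q2 --0--> q5

q5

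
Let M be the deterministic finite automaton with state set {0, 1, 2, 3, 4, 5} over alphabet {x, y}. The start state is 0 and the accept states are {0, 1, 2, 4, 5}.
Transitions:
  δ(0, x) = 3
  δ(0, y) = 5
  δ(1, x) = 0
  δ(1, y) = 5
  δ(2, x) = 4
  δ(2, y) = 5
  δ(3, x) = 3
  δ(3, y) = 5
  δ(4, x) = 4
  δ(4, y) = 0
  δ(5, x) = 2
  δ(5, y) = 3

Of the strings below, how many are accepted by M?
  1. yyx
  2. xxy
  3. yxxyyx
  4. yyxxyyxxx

yyx: rejected
xxy: accepted
yxxyyx: accepted
yyxxyyxxx: rejected

2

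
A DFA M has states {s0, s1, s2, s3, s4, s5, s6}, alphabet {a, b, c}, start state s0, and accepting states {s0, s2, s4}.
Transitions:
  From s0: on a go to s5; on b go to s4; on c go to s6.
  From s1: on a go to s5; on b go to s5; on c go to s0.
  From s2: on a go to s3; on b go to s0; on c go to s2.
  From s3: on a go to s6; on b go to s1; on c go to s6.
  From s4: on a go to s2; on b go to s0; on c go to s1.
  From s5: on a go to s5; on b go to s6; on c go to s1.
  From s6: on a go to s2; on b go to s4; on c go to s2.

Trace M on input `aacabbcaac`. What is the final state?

s1

s0 --a--> s5
s5 --a--> s5
s5 --c--> s1
s1 --a--> s5
s5 --b--> s6
s6 --b--> s4
s4 --c--> s1
s1 --a--> s5
s5 --a--> s5
s5 --c--> s1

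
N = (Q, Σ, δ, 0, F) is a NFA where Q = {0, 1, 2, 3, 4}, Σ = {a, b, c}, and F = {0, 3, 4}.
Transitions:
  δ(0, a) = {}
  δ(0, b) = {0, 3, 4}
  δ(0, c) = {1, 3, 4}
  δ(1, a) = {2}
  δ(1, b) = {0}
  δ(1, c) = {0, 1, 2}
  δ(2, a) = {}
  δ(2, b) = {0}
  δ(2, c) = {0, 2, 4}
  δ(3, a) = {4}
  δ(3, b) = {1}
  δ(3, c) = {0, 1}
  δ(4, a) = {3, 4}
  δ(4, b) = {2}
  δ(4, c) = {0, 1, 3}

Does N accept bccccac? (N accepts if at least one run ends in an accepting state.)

accepted

Start: {0}
read b: {0, 3, 4}
read c: {0, 1, 3, 4}
read c: {0, 1, 2, 3, 4}
read c: {0, 1, 2, 3, 4}
read c: {0, 1, 2, 3, 4}
read a: {2, 3, 4}
read c: {0, 1, 2, 3, 4}
Reachable ∩ accepting = {0, 3, 4} — nonempty.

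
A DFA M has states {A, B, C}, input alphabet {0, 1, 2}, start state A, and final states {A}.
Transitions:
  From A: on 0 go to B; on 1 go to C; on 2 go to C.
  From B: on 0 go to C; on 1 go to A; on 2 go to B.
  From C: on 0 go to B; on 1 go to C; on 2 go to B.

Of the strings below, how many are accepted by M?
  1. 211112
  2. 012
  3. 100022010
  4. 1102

0

211112: rejected
012: rejected
100022010: rejected
1102: rejected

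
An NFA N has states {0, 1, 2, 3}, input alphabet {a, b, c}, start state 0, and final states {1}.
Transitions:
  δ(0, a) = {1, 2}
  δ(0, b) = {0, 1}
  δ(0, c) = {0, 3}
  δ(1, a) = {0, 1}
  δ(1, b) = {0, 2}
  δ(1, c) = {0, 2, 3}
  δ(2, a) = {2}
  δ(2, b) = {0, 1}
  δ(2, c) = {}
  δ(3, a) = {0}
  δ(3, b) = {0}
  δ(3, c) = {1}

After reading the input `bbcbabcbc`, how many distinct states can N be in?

3

Start: {0}
read b: {0, 1}
read b: {0, 1, 2}
read c: {0, 2, 3}
read b: {0, 1}
read a: {0, 1, 2}
read b: {0, 1, 2}
read c: {0, 2, 3}
read b: {0, 1}
read c: {0, 2, 3}
Final reachable set {0, 2, 3} has 3 states.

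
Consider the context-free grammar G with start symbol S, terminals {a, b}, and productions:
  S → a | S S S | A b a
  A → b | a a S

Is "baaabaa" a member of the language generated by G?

no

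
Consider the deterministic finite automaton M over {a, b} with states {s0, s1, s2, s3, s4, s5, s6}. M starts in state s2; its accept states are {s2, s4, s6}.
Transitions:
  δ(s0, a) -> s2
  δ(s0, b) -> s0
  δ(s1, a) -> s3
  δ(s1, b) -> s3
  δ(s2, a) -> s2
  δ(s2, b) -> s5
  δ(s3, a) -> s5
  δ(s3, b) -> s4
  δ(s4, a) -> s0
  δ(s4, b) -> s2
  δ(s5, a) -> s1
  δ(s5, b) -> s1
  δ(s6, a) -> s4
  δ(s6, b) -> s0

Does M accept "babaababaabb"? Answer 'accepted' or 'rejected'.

s2 --b--> s5
s5 --a--> s1
s1 --b--> s3
s3 --a--> s5
s5 --a--> s1
s1 --b--> s3
s3 --a--> s5
s5 --b--> s1
s1 --a--> s3
s3 --a--> s5
s5 --b--> s1
s1 --b--> s3
End in state s3, which is not an accepting state.

rejected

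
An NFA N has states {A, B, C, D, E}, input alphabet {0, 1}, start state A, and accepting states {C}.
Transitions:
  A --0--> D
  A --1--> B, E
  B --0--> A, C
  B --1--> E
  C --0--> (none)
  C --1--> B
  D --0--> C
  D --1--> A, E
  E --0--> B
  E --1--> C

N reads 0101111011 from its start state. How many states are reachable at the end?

2

Start: {A}
read 0: {D}
read 1: {A, E}
read 0: {B, D}
read 1: {A, E}
read 1: {B, C, E}
read 1: {B, C, E}
read 1: {B, C, E}
read 0: {A, B, C}
read 1: {B, E}
read 1: {C, E}
Final reachable set {C, E} has 2 states.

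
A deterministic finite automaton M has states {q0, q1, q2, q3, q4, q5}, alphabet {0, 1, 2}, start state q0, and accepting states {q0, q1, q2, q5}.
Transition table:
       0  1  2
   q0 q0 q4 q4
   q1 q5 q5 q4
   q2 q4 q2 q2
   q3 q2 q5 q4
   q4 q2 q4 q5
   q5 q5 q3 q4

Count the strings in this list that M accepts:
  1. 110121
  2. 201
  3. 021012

3

110121: accepted
201: accepted
021012: accepted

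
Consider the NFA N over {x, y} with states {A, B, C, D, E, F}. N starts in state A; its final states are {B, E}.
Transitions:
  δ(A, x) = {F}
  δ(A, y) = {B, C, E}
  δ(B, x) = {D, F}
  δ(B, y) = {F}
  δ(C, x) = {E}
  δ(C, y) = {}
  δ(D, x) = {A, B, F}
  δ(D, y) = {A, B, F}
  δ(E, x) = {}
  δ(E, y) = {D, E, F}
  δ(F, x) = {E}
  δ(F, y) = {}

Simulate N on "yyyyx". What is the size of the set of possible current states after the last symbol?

Start: {A}
read y: {B, C, E}
read y: {D, E, F}
read y: {A, B, D, E, F}
read y: {A, B, C, D, E, F}
read x: {A, B, D, E, F}
Final reachable set {A, B, D, E, F} has 5 states.

5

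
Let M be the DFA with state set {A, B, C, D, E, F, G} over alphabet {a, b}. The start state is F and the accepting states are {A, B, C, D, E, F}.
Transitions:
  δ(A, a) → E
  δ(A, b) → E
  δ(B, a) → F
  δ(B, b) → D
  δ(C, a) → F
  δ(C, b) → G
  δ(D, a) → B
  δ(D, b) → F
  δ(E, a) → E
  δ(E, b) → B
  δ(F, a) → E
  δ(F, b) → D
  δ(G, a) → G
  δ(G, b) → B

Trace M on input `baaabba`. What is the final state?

B

F --b--> D
D --a--> B
B --a--> F
F --a--> E
E --b--> B
B --b--> D
D --a--> B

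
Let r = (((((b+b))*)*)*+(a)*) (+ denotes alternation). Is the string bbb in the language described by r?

The left alternative ((((b+b))*)*)* matches bbb.

yes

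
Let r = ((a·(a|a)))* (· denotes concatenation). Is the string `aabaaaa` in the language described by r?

aabaaaa cannot be split into zero or more pieces each matching (a·(a|a)).

no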